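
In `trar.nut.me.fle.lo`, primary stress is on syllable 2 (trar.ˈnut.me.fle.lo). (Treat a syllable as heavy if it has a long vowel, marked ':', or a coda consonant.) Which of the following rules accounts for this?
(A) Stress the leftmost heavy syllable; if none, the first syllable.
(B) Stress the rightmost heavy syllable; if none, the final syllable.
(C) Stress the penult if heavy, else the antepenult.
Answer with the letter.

Rule A → syllable 1 (observed: 2).
Rule B → syllable 2 ✓.
Rule C → syllable 3 (observed: 2).

B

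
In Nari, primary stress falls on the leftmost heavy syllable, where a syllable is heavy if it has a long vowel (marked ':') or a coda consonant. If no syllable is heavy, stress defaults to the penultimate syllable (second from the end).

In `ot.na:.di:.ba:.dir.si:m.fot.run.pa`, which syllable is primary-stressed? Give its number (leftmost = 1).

Weights: 1 ot H, 2 na: H, 3 di: H, 4 ba: H, 5 dir H, 6 si:m H, 7 fot H, 8 run H, 9 pa L.
Heavy syllables in the domain: 1, 2, 3, 4, 5, 6, 7, 8. The leftmost is syllable 1 (ot).
Primary stress: syllable 1 → ˈot.na:.di:.ba:.dir.si:m.fot.run.pa.

1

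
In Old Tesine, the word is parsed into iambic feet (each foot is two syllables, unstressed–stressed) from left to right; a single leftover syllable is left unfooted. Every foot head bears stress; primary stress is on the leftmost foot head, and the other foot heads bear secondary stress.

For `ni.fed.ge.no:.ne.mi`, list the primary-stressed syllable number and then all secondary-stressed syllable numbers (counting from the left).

primary 2, secondary 4, 6

Parse left to right into iambic (σˈσ) feet: (ni.ˈfed) (ge.ˈno:) (ne.ˈmi).
Foot heads (stressed positions): 2, 4, 6.
End Rule Leftmost: primary stress on the leftmost head = syllable 2.
Secondary stress on 4, 6: ni.ˈfed.ge.ˌno:.ne.ˌmi.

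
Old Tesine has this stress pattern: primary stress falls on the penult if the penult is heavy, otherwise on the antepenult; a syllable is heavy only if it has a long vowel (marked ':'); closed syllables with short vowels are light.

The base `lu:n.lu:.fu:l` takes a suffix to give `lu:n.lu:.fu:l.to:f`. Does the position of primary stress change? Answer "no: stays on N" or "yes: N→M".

Base `lu:n.lu:.fu:l` (3 syllables):
  Weights: 1 lu:n H, 2 lu: H, 3 fu:l H.
  The penult (syllable 2, lu:) is heavy, so it takes stress.
  → primary stress on syllable 2.
Suffixed `lu:n.lu:.fu:l.to:f` (4 syllables):
  Weights: 2 lu: H, 3 fu:l H, 4 to:f H.
  The penult (syllable 3, fu:l) is heavy, so it takes stress.
  → primary stress on syllable 3.

yes: 2→3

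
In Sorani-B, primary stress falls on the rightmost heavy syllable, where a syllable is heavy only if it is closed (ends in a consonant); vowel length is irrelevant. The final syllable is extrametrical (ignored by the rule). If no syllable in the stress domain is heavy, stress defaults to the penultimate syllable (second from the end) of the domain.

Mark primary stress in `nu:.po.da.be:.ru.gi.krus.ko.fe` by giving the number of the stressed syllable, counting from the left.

The final syllable (9, fe) is extrametrical; the stress domain is syllables 1–8.
Weights: 1 nu: L, 2 po L, 3 da L, 4 be: L, 5 ru L, 6 gi L, 7 krus H, 8 ko L.
Heavy syllables in the domain: 7. The rightmost is syllable 7 (krus).
Primary stress: syllable 7 → nu:.po.da.be:.ru.gi.ˈkrus.ko.fe.

7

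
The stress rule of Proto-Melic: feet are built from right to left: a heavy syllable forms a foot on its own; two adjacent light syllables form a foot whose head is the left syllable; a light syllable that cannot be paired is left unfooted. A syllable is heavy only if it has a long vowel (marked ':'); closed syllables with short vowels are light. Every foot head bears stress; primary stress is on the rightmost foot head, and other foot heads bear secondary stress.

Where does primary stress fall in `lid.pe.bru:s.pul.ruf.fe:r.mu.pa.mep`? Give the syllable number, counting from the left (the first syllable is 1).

8

Weights: 1 lid L, 2 pe L, 3 bru:s H, 4 pul L, 5 ruf L, 6 fe:r H, 7 mu L, 8 pa L, 9 mep L.
Parse right to left (heavy = foot alone; LL = one foot; stranded L unfooted): (ˈlid.pe) (ˈbru:s) (ˈpul.ruf) (ˈfe:r) mu (ˈpa.mep).
Foot heads: 1, 3, 4, 6, 8.
Primary stress on the rightmost head = syllable 8.
Primary stress: syllable 8 → lid.pe.bru:s.pul.ruf.fe:r.mu.ˈpa.mep.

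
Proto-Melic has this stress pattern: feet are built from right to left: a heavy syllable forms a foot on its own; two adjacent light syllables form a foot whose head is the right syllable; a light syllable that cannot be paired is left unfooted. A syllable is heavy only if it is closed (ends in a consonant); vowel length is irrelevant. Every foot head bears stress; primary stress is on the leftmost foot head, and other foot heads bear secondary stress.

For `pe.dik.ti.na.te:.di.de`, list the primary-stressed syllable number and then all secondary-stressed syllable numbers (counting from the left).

Weights: 1 pe L, 2 dik H, 3 ti L, 4 na L, 5 te: L, 6 di L, 7 de L.
Parse right to left (heavy = foot alone; LL = one foot; stranded L unfooted): pe (ˈdik) ti (na.ˈte:) (di.ˈde).
Foot heads: 2, 5, 7.
Primary stress on the leftmost head = syllable 2.
Secondary stress on 5, 7: pe.ˈdik.ti.na.ˌte:.di.ˌde.

primary 2, secondary 5, 7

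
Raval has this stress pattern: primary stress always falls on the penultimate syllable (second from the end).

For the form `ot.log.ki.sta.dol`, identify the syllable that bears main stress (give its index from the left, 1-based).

4

The word has 5 syllables; the penultimate syllable (second from the end) is syllable 4 (sta).
Primary stress: syllable 4 → ot.log.ki.ˈsta.dol.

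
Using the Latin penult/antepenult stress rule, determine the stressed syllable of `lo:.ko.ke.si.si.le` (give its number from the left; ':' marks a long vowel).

4

Classical Latin: stress the penult if heavy (long vowel or closed), else the antepenult.
Weights: 4 si L, 5 si L, 6 le L.
The penult (syllable 5, si) is light, so stress falls on the antepenult (syllable 4, si).
Stress on syllable 4: lo:.ko.ke.ˈsi.si.le.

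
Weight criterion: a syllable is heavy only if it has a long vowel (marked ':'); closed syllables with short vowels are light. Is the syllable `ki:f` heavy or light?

`ki:f`: long vowel, closed (coda /f/). Long vowel → heavy.

heavy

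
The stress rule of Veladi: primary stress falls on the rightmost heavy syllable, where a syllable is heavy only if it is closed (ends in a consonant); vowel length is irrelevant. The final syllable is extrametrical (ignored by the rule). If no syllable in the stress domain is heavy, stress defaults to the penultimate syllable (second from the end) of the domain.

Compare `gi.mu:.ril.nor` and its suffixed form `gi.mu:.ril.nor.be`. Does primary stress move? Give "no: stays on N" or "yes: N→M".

yes: 3→4

Base `gi.mu:.ril.nor` (4 syllables):
  The final syllable (4, nor) is extrametrical; the stress domain is syllables 1–3.
  Weights: 1 gi L, 2 mu: L, 3 ril H.
  Heavy syllables in the domain: 3. The rightmost is syllable 3 (ril).
  → primary stress on syllable 3.
Suffixed `gi.mu:.ril.nor.be` (5 syllables):
  The final syllable (5, be) is extrametrical; the stress domain is syllables 1–4.
  Weights: 1 gi L, 2 mu: L, 3 ril H, 4 nor H.
  Heavy syllables in the domain: 3, 4. The rightmost is syllable 4 (nor).
  → primary stress on syllable 4.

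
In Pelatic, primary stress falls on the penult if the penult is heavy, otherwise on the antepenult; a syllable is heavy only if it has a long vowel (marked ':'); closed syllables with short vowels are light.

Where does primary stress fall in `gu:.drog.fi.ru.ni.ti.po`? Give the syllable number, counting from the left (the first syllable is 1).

Weights: 5 ni L, 6 ti L, 7 po L.
The penult (syllable 6, ti) is light, so stress falls on the antepenult (syllable 5, ni).
Primary stress: syllable 5 → gu:.drog.fi.ru.ˈni.ti.po.

5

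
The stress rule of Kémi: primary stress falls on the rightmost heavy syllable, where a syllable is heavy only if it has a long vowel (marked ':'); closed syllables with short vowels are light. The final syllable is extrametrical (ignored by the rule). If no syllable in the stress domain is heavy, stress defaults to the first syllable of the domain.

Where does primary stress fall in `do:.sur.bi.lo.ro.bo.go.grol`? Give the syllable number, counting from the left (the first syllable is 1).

The final syllable (8, grol) is extrametrical; the stress domain is syllables 1–7.
Weights: 1 do: H, 2 sur L, 3 bi L, 4 lo L, 5 ro L, 6 bo L, 7 go L.
Heavy syllables in the domain: 1. The rightmost is syllable 1 (do:).
Primary stress: syllable 1 → ˈdo:.sur.bi.lo.ro.bo.go.grol.

1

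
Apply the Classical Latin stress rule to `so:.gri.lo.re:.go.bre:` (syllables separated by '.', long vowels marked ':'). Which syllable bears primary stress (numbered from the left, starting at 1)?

4

Classical Latin: stress the penult if heavy (long vowel or closed), else the antepenult.
Weights: 4 re: H, 5 go L, 6 bre: H.
The penult (syllable 5, go) is light, so stress falls on the antepenult (syllable 4, re:).
Stress on syllable 4: so:.gri.lo.ˈre:.go.bre:.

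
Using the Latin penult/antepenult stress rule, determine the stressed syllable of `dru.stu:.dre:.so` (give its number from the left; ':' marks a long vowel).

3

Classical Latin: stress the penult if heavy (long vowel or closed), else the antepenult.
Weights: 2 stu: H, 3 dre: H, 4 so L.
The penult (syllable 3, dre:) is heavy, so it takes stress.
Stress on syllable 3: dru.stu:.ˈdre:.so.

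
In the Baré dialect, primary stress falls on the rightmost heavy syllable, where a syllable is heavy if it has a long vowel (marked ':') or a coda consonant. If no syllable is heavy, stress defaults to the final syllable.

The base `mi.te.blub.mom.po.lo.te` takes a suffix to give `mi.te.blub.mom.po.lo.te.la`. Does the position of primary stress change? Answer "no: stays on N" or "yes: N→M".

no: stays on 4

Base `mi.te.blub.mom.po.lo.te` (7 syllables):
  Weights: 1 mi L, 2 te L, 3 blub H, 4 mom H, 5 po L, 6 lo L, 7 te L.
  Heavy syllables in the domain: 3, 4. The rightmost is syllable 4 (mom).
  → primary stress on syllable 4.
Suffixed `mi.te.blub.mom.po.lo.te.la` (8 syllables):
  Weights: 1 mi L, 2 te L, 3 blub H, 4 mom H, 5 po L, 6 lo L, 7 te L, 8 la L.
  Heavy syllables in the domain: 3, 4. The rightmost is syllable 4 (mom).
  → primary stress on syllable 4.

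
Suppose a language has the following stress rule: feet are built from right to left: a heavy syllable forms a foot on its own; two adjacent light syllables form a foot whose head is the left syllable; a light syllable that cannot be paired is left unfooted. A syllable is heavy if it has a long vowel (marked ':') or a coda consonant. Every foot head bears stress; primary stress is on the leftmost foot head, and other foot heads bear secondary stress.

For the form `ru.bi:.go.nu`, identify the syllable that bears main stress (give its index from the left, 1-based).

Weights: 1 ru L, 2 bi: H, 3 go L, 4 nu L.
Parse right to left (heavy = foot alone; LL = one foot; stranded L unfooted): ru (ˈbi:) (ˈgo.nu).
Foot heads: 2, 3.
Primary stress on the leftmost head = syllable 2.
Primary stress: syllable 2 → ru.ˈbi:.go.nu.

2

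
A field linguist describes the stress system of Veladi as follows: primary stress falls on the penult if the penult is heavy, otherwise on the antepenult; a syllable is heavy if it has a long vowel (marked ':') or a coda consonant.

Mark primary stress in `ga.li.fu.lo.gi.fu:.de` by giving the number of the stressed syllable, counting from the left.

6

Weights: 5 gi L, 6 fu: H, 7 de L.
The penult (syllable 6, fu:) is heavy, so it takes stress.
Primary stress: syllable 6 → ga.li.fu.lo.gi.ˈfu:.de.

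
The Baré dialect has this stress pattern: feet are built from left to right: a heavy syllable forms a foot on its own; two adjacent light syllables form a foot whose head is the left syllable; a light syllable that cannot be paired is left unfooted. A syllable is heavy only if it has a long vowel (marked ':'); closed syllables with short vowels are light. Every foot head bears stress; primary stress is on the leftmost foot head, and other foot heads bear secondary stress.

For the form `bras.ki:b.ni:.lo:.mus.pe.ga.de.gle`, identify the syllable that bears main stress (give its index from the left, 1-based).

Weights: 1 bras L, 2 ki:b H, 3 ni: H, 4 lo: H, 5 mus L, 6 pe L, 7 ga L, 8 de L, 9 gle L.
Parse left to right (heavy = foot alone; LL = one foot; stranded L unfooted): bras (ˈki:b) (ˈni:) (ˈlo:) (ˈmus.pe) (ˈga.de) gle.
Foot heads: 2, 3, 4, 5, 7.
Primary stress on the leftmost head = syllable 2.
Primary stress: syllable 2 → bras.ˈki:b.ni:.lo:.mus.pe.ga.de.gle.

2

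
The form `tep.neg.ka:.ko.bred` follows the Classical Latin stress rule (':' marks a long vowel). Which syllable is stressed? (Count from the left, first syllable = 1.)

Classical Latin: stress the penult if heavy (long vowel or closed), else the antepenult.
Weights: 3 ka: H, 4 ko L, 5 bred H.
The penult (syllable 4, ko) is light, so stress falls on the antepenult (syllable 3, ka:).
Stress on syllable 3: tep.neg.ˈka:.ko.bred.

3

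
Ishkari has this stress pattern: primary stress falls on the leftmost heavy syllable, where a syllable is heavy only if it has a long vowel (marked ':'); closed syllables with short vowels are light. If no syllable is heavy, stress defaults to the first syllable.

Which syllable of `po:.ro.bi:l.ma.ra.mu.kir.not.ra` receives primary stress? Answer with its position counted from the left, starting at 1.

1

Weights: 1 po: H, 2 ro L, 3 bi:l H, 4 ma L, 5 ra L, 6 mu L, 7 kir L, 8 not L, 9 ra L.
Heavy syllables in the domain: 1, 3. The leftmost is syllable 1 (po:).
Primary stress: syllable 1 → ˈpo:.ro.bi:l.ma.ra.mu.kir.not.ra.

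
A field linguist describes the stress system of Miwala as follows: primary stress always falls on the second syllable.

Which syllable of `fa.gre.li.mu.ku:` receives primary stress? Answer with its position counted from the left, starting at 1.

2

The word has 5 syllables; the second syllable is syllable 2 (gre).
Primary stress: syllable 2 → fa.ˈgre.li.mu.ku:.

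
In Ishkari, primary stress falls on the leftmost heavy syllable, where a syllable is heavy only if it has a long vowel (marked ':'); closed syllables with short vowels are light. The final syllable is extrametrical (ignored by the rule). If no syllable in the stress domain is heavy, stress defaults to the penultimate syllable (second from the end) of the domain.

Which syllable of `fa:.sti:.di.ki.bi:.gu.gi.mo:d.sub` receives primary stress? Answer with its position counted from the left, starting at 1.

The final syllable (9, sub) is extrametrical; the stress domain is syllables 1–8.
Weights: 1 fa: H, 2 sti: H, 3 di L, 4 ki L, 5 bi: H, 6 gu L, 7 gi L, 8 mo:d H.
Heavy syllables in the domain: 1, 2, 5, 8. The leftmost is syllable 1 (fa:).
Primary stress: syllable 1 → ˈfa:.sti:.di.ki.bi:.gu.gi.mo:d.sub.

1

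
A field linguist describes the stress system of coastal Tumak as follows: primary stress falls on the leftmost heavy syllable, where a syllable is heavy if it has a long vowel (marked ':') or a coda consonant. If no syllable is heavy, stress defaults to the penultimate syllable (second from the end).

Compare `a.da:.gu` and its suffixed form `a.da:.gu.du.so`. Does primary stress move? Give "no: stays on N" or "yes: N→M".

no: stays on 2

Base `a.da:.gu` (3 syllables):
  Weights: 1 a L, 2 da: H, 3 gu L.
  Heavy syllables in the domain: 2. The leftmost is syllable 2 (da:).
  → primary stress on syllable 2.
Suffixed `a.da:.gu.du.so` (5 syllables):
  Weights: 1 a L, 2 da: H, 3 gu L, 4 du L, 5 so L.
  Heavy syllables in the domain: 2. The leftmost is syllable 2 (da:).
  → primary stress on syllable 2.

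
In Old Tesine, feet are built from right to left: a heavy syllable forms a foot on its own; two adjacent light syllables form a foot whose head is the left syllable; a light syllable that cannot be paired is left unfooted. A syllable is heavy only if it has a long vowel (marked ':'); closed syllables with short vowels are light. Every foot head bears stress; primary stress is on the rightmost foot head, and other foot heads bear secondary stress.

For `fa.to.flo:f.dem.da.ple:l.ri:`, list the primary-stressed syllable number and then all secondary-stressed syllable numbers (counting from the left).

Weights: 1 fa L, 2 to L, 3 flo:f H, 4 dem L, 5 da L, 6 ple:l H, 7 ri: H.
Parse right to left (heavy = foot alone; LL = one foot; stranded L unfooted): (ˈfa.to) (ˈflo:f) (ˈdem.da) (ˈple:l) (ˈri:).
Foot heads: 1, 3, 4, 6, 7.
Primary stress on the rightmost head = syllable 7.
Secondary stress on 1, 3, 4, 6: ˌfa.to.ˌflo:f.ˌdem.da.ˌple:l.ˈri:.

primary 7, secondary 1, 3, 4, 6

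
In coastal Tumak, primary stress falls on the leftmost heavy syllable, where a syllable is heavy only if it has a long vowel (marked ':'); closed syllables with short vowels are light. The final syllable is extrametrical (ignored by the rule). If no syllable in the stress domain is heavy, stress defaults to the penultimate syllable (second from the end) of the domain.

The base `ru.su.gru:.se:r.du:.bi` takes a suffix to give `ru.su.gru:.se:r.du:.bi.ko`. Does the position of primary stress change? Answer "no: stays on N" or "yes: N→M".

no: stays on 3

Base `ru.su.gru:.se:r.du:.bi` (6 syllables):
  The final syllable (6, bi) is extrametrical; the stress domain is syllables 1–5.
  Weights: 1 ru L, 2 su L, 3 gru: H, 4 se:r H, 5 du: H.
  Heavy syllables in the domain: 3, 4, 5. The leftmost is syllable 3 (gru:).
  → primary stress on syllable 3.
Suffixed `ru.su.gru:.se:r.du:.bi.ko` (7 syllables):
  The final syllable (7, ko) is extrametrical; the stress domain is syllables 1–6.
  Weights: 1 ru L, 2 su L, 3 gru: H, 4 se:r H, 5 du: H, 6 bi L.
  Heavy syllables in the domain: 3, 4, 5. The leftmost is syllable 3 (gru:).
  → primary stress on syllable 3.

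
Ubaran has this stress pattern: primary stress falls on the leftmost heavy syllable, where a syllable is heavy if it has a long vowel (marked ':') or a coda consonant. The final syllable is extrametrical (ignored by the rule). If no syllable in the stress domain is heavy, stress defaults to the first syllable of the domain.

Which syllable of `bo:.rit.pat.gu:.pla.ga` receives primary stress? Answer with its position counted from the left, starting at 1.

1

The final syllable (6, ga) is extrametrical; the stress domain is syllables 1–5.
Weights: 1 bo: H, 2 rit H, 3 pat H, 4 gu: H, 5 pla L.
Heavy syllables in the domain: 1, 2, 3, 4. The leftmost is syllable 1 (bo:).
Primary stress: syllable 1 → ˈbo:.rit.pat.gu:.pla.ga.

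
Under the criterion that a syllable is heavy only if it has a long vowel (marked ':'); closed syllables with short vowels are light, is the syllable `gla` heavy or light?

`gla`: short vowel, open (no coda). Short vowel → light.

light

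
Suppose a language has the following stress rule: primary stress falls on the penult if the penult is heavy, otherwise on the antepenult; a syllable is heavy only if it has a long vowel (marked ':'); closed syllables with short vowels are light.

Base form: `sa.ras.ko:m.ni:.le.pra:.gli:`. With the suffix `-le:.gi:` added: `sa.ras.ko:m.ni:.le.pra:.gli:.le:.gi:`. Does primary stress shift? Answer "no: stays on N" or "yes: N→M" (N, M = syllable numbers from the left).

yes: 6→8

Base `sa.ras.ko:m.ni:.le.pra:.gli:` (7 syllables):
  Weights: 5 le L, 6 pra: H, 7 gli: H.
  The penult (syllable 6, pra:) is heavy, so it takes stress.
  → primary stress on syllable 6.
Suffixed `sa.ras.ko:m.ni:.le.pra:.gli:.le:.gi:` (9 syllables):
  Weights: 7 gli: H, 8 le: H, 9 gi: H.
  The penult (syllable 8, le:) is heavy, so it takes stress.
  → primary stress on syllable 8.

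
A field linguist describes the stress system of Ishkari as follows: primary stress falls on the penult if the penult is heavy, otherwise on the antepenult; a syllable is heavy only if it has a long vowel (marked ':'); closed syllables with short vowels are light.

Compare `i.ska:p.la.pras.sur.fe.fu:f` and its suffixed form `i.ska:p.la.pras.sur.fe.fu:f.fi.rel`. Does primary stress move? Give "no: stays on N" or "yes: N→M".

yes: 5→7

Base `i.ska:p.la.pras.sur.fe.fu:f` (7 syllables):
  Weights: 5 sur L, 6 fe L, 7 fu:f H.
  The penult (syllable 6, fe) is light, so stress falls on the antepenult (syllable 5, sur).
  → primary stress on syllable 5.
Suffixed `i.ska:p.la.pras.sur.fe.fu:f.fi.rel` (9 syllables):
  Weights: 7 fu:f H, 8 fi L, 9 rel L.
  The penult (syllable 8, fi) is light, so stress falls on the antepenult (syllable 7, fu:f).
  → primary stress on syllable 7.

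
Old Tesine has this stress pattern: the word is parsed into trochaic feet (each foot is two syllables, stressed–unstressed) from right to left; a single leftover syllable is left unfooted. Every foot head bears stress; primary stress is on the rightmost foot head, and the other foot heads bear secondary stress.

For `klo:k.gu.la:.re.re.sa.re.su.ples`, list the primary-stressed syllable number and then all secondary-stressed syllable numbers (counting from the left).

Parse right to left into trochaic (ˈσσ) feet: klo:k (ˈgu.la:) (ˈre.re) (ˈsa.re) (ˈsu.ples). Syllable 1 is left unfooted.
Foot heads (stressed positions): 2, 4, 6, 8.
End Rule Rightmost: primary stress on the rightmost head = syllable 8.
Secondary stress on 2, 4, 6: klo:k.ˌgu.la:.ˌre.re.ˌsa.re.ˈsu.ples.

primary 8, secondary 2, 4, 6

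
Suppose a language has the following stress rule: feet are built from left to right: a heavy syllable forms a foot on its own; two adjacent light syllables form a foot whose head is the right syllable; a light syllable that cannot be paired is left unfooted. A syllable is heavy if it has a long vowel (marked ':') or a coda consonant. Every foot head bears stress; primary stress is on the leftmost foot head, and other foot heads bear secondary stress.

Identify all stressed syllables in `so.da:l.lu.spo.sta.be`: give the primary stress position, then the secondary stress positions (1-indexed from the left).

primary 2, secondary 4, 6

Weights: 1 so L, 2 da:l H, 3 lu L, 4 spo L, 5 sta L, 6 be L.
Parse left to right (heavy = foot alone; LL = one foot; stranded L unfooted): so (ˈda:l) (lu.ˈspo) (sta.ˈbe).
Foot heads: 2, 4, 6.
Primary stress on the leftmost head = syllable 2.
Secondary stress on 4, 6: so.ˈda:l.lu.ˌspo.sta.ˌbe.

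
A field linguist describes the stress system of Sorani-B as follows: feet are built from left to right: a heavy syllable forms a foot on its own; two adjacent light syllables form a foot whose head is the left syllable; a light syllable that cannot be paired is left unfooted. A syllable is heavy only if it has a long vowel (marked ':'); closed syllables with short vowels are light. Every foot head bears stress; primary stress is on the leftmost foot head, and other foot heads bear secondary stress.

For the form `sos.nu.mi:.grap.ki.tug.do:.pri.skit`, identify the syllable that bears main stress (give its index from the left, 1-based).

Weights: 1 sos L, 2 nu L, 3 mi: H, 4 grap L, 5 ki L, 6 tug L, 7 do: H, 8 pri L, 9 skit L.
Parse left to right (heavy = foot alone; LL = one foot; stranded L unfooted): (ˈsos.nu) (ˈmi:) (ˈgrap.ki) tug (ˈdo:) (ˈpri.skit).
Foot heads: 1, 3, 4, 7, 8.
Primary stress on the leftmost head = syllable 1.
Primary stress: syllable 1 → ˈsos.nu.mi:.grap.ki.tug.do:.pri.skit.

1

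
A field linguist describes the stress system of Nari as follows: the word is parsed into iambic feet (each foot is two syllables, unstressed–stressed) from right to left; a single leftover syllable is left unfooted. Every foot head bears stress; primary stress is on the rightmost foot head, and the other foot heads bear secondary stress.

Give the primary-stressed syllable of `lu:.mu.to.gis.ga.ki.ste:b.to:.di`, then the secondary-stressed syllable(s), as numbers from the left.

Parse right to left into iambic (σˈσ) feet: lu: (mu.ˈto) (gis.ˈga) (ki.ˈste:b) (to:.ˈdi). Syllable 1 is left unfooted.
Foot heads (stressed positions): 3, 5, 7, 9.
End Rule Rightmost: primary stress on the rightmost head = syllable 9.
Secondary stress on 3, 5, 7: lu:.mu.ˌto.gis.ˌga.ki.ˌste:b.to:.ˈdi.

primary 9, secondary 3, 5, 7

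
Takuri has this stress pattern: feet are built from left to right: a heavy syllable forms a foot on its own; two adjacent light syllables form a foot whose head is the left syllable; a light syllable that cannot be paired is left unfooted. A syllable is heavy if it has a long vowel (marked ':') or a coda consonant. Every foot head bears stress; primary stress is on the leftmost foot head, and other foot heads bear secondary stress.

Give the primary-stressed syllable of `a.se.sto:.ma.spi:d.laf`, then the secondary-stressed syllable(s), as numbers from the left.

primary 1, secondary 3, 5, 6

Weights: 1 a L, 2 se L, 3 sto: H, 4 ma L, 5 spi:d H, 6 laf H.
Parse left to right (heavy = foot alone; LL = one foot; stranded L unfooted): (ˈa.se) (ˈsto:) ma (ˈspi:d) (ˈlaf).
Foot heads: 1, 3, 5, 6.
Primary stress on the leftmost head = syllable 1.
Secondary stress on 3, 5, 6: ˈa.se.ˌsto:.ma.ˌspi:d.ˌlaf.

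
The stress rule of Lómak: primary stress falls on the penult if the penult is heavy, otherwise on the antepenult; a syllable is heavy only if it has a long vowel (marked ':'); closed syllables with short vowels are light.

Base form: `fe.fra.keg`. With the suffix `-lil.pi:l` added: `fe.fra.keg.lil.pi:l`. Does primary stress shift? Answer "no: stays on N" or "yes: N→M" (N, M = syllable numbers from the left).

yes: 1→3

Base `fe.fra.keg` (3 syllables):
  Weights: 1 fe L, 2 fra L, 3 keg L.
  The penult (syllable 2, fra) is light, so stress falls on the antepenult (syllable 1, fe).
  → primary stress on syllable 1.
Suffixed `fe.fra.keg.lil.pi:l` (5 syllables):
  Weights: 3 keg L, 4 lil L, 5 pi:l H.
  The penult (syllable 4, lil) is light, so stress falls on the antepenult (syllable 3, keg).
  → primary stress on syllable 3.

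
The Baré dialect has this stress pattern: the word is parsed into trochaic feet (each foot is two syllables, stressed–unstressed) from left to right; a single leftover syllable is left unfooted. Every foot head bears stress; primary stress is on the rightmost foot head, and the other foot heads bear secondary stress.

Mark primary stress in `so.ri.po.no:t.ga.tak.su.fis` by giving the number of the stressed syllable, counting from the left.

7

Parse left to right into trochaic (ˈσσ) feet: (ˈso.ri) (ˈpo.no:t) (ˈga.tak) (ˈsu.fis).
Foot heads (stressed positions): 1, 3, 5, 7.
End Rule Rightmost: primary stress on the rightmost head = syllable 7.
Primary stress: syllable 7 → so.ri.po.no:t.ga.tak.ˈsu.fis.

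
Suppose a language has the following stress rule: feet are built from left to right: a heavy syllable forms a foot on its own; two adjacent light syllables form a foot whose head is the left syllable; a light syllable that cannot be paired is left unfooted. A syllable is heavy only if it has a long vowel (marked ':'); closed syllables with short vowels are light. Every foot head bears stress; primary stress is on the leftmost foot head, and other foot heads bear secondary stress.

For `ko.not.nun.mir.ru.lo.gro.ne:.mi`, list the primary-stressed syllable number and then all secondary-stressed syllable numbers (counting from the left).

Weights: 1 ko L, 2 not L, 3 nun L, 4 mir L, 5 ru L, 6 lo L, 7 gro L, 8 ne: H, 9 mi L.
Parse left to right (heavy = foot alone; LL = one foot; stranded L unfooted): (ˈko.not) (ˈnun.mir) (ˈru.lo) gro (ˈne:) mi.
Foot heads: 1, 3, 5, 8.
Primary stress on the leftmost head = syllable 1.
Secondary stress on 3, 5, 8: ˈko.not.ˌnun.mir.ˌru.lo.gro.ˌne:.mi.

primary 1, secondary 3, 5, 8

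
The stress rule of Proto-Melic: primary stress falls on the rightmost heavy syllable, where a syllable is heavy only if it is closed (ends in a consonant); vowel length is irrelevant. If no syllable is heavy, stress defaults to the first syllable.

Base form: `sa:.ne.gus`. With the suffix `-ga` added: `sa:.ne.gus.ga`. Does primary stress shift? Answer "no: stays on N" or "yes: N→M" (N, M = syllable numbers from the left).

no: stays on 3

Base `sa:.ne.gus` (3 syllables):
  Weights: 1 sa: L, 2 ne L, 3 gus H.
  Heavy syllables in the domain: 3. The rightmost is syllable 3 (gus).
  → primary stress on syllable 3.
Suffixed `sa:.ne.gus.ga` (4 syllables):
  Weights: 1 sa: L, 2 ne L, 3 gus H, 4 ga L.
  Heavy syllables in the domain: 3. The rightmost is syllable 3 (gus).
  → primary stress on syllable 3.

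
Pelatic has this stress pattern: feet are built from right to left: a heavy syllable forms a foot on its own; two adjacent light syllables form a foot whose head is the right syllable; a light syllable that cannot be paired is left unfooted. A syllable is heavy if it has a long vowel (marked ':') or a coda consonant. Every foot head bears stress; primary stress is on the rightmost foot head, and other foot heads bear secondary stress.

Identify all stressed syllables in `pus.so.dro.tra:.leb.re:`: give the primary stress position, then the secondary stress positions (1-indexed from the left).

Weights: 1 pus H, 2 so L, 3 dro L, 4 tra: H, 5 leb H, 6 re: H.
Parse right to left (heavy = foot alone; LL = one foot; stranded L unfooted): (ˈpus) (so.ˈdro) (ˈtra:) (ˈleb) (ˈre:).
Foot heads: 1, 3, 4, 5, 6.
Primary stress on the rightmost head = syllable 6.
Secondary stress on 1, 3, 4, 5: ˌpus.so.ˌdro.ˌtra:.ˌleb.ˈre:.

primary 6, secondary 1, 3, 4, 5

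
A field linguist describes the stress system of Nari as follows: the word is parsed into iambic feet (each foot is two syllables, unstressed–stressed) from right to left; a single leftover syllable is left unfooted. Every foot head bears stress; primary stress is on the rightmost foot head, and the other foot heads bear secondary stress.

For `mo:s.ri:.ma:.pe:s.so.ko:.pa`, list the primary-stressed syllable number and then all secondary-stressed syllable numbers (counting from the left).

primary 7, secondary 3, 5

Parse right to left into iambic (σˈσ) feet: mo:s (ri:.ˈma:) (pe:s.ˈso) (ko:.ˈpa). Syllable 1 is left unfooted.
Foot heads (stressed positions): 3, 5, 7.
End Rule Rightmost: primary stress on the rightmost head = syllable 7.
Secondary stress on 3, 5: mo:s.ri:.ˌma:.pe:s.ˌso.ko:.ˈpa.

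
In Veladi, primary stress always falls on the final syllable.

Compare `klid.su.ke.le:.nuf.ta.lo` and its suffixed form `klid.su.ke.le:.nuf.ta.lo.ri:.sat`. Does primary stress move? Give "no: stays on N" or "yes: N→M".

yes: 7→9

Base `klid.su.ke.le:.nuf.ta.lo` (7 syllables):
  The word has 7 syllables; the final syllable is syllable 7 (lo).
  → primary stress on syllable 7.
Suffixed `klid.su.ke.le:.nuf.ta.lo.ri:.sat` (9 syllables):
  The word has 9 syllables; the final syllable is syllable 9 (sat).
  → primary stress on syllable 9.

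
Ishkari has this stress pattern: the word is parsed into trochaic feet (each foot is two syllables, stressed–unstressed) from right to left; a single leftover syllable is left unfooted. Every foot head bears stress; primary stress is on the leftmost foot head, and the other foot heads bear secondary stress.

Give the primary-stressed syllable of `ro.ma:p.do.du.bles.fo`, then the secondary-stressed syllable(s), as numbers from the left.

primary 1, secondary 3, 5

Parse right to left into trochaic (ˈσσ) feet: (ˈro.ma:p) (ˈdo.du) (ˈbles.fo).
Foot heads (stressed positions): 1, 3, 5.
End Rule Leftmost: primary stress on the leftmost head = syllable 1.
Secondary stress on 3, 5: ˈro.ma:p.ˌdo.du.ˌbles.fo.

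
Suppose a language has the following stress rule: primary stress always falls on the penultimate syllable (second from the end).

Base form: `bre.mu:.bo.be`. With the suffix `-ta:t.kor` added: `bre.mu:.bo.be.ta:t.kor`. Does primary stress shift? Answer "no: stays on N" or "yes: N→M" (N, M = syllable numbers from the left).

Base `bre.mu:.bo.be` (4 syllables):
  The word has 4 syllables; the penultimate syllable (second from the end) is syllable 3 (bo).
  → primary stress on syllable 3.
Suffixed `bre.mu:.bo.be.ta:t.kor` (6 syllables):
  The word has 6 syllables; the penultimate syllable (second from the end) is syllable 5 (ta:t).
  → primary stress on syllable 5.

yes: 3→5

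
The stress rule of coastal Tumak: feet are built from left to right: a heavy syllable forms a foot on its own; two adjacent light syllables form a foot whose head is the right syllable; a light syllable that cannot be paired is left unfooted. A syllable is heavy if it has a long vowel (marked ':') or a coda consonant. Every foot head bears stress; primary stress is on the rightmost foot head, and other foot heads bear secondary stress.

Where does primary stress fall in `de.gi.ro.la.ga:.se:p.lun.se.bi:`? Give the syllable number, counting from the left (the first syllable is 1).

9

Weights: 1 de L, 2 gi L, 3 ro L, 4 la L, 5 ga: H, 6 se:p H, 7 lun H, 8 se L, 9 bi: H.
Parse left to right (heavy = foot alone; LL = one foot; stranded L unfooted): (de.ˈgi) (ro.ˈla) (ˈga:) (ˈse:p) (ˈlun) se (ˈbi:).
Foot heads: 2, 4, 5, 6, 7, 9.
Primary stress on the rightmost head = syllable 9.
Primary stress: syllable 9 → de.gi.ro.la.ga:.se:p.lun.se.ˈbi:.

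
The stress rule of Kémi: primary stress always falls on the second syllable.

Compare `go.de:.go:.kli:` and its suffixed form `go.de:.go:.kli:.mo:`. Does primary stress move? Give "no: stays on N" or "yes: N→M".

no: stays on 2

Base `go.de:.go:.kli:` (4 syllables):
  The word has 4 syllables; the second syllable is syllable 2 (de:).
  → primary stress on syllable 2.
Suffixed `go.de:.go:.kli:.mo:` (5 syllables):
  The word has 5 syllables; the second syllable is syllable 2 (de:).
  → primary stress on syllable 2.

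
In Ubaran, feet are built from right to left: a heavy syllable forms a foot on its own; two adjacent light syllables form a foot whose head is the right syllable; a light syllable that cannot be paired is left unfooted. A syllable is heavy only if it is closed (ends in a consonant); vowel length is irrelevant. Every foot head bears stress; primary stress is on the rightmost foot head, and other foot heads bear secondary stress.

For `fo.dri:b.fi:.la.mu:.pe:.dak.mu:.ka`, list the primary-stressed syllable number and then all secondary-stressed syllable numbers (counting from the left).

primary 9, secondary 2, 4, 6, 7

Weights: 1 fo L, 2 dri:b H, 3 fi: L, 4 la L, 5 mu: L, 6 pe: L, 7 dak H, 8 mu: L, 9 ka L.
Parse right to left (heavy = foot alone; LL = one foot; stranded L unfooted): fo (ˈdri:b) (fi:.ˈla) (mu:.ˈpe:) (ˈdak) (mu:.ˈka).
Foot heads: 2, 4, 6, 7, 9.
Primary stress on the rightmost head = syllable 9.
Secondary stress on 2, 4, 6, 7: fo.ˌdri:b.fi:.ˌla.mu:.ˌpe:.ˌdak.mu:.ˈka.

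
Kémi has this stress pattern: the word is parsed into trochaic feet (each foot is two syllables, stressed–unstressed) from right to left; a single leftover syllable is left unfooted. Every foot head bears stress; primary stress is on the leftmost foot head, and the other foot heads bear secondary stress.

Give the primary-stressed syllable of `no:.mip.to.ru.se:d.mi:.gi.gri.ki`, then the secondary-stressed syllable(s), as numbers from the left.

Parse right to left into trochaic (ˈσσ) feet: no: (ˈmip.to) (ˈru.se:d) (ˈmi:.gi) (ˈgri.ki). Syllable 1 is left unfooted.
Foot heads (stressed positions): 2, 4, 6, 8.
End Rule Leftmost: primary stress on the leftmost head = syllable 2.
Secondary stress on 4, 6, 8: no:.ˈmip.to.ˌru.se:d.ˌmi:.gi.ˌgri.ki.

primary 2, secondary 4, 6, 8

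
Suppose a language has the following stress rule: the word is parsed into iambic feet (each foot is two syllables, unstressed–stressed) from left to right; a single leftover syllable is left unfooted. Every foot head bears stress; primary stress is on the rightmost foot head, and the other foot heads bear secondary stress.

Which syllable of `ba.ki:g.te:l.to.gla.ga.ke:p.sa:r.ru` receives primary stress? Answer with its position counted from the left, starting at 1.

Parse left to right into iambic (σˈσ) feet: (ba.ˈki:g) (te:l.ˈto) (gla.ˈga) (ke:p.ˈsa:r) ru. Syllable 9 is left unfooted.
Foot heads (stressed positions): 2, 4, 6, 8.
End Rule Rightmost: primary stress on the rightmost head = syllable 8.
Primary stress: syllable 8 → ba.ki:g.te:l.to.gla.ga.ke:p.ˈsa:r.ru.

8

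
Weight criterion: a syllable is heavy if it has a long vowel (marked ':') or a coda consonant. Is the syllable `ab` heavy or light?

heavy

`ab`: short vowel, closed (coda /b/). Closed → heavy.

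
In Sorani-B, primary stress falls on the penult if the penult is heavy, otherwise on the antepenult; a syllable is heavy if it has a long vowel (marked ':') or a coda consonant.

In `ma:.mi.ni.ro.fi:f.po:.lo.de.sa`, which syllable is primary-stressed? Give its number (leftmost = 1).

7

Weights: 7 lo L, 8 de L, 9 sa L.
The penult (syllable 8, de) is light, so stress falls on the antepenult (syllable 7, lo).
Primary stress: syllable 7 → ma:.mi.ni.ro.fi:f.po:.ˈlo.de.sa.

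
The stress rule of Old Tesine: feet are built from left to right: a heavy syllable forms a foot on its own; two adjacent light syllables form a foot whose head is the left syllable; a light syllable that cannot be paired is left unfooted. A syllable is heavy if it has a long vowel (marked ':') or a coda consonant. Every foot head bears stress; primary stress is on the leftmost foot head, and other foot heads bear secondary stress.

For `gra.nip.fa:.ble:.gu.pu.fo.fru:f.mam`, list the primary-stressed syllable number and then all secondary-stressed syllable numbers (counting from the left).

primary 2, secondary 3, 4, 5, 8, 9

Weights: 1 gra L, 2 nip H, 3 fa: H, 4 ble: H, 5 gu L, 6 pu L, 7 fo L, 8 fru:f H, 9 mam H.
Parse left to right (heavy = foot alone; LL = one foot; stranded L unfooted): gra (ˈnip) (ˈfa:) (ˈble:) (ˈgu.pu) fo (ˈfru:f) (ˈmam).
Foot heads: 2, 3, 4, 5, 8, 9.
Primary stress on the leftmost head = syllable 2.
Secondary stress on 3, 4, 5, 8, 9: gra.ˈnip.ˌfa:.ˌble:.ˌgu.pu.fo.ˌfru:f.ˌmam.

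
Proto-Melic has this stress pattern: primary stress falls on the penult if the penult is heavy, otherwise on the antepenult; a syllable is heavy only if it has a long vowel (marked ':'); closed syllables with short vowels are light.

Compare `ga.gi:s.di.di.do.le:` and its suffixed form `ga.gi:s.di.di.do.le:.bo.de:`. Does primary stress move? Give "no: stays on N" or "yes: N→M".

yes: 4→6

Base `ga.gi:s.di.di.do.le:` (6 syllables):
  Weights: 4 di L, 5 do L, 6 le: H.
  The penult (syllable 5, do) is light, so stress falls on the antepenult (syllable 4, di).
  → primary stress on syllable 4.
Suffixed `ga.gi:s.di.di.do.le:.bo.de:` (8 syllables):
  Weights: 6 le: H, 7 bo L, 8 de: H.
  The penult (syllable 7, bo) is light, so stress falls on the antepenult (syllable 6, le:).
  → primary stress on syllable 6.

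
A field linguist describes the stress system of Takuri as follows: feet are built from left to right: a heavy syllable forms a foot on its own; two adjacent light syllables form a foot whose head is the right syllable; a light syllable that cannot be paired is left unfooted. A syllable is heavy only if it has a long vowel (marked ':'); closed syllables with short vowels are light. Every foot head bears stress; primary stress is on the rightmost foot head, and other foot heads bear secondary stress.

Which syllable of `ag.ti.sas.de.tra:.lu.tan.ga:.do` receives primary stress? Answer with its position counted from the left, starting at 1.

8

Weights: 1 ag L, 2 ti L, 3 sas L, 4 de L, 5 tra: H, 6 lu L, 7 tan L, 8 ga: H, 9 do L.
Parse left to right (heavy = foot alone; LL = one foot; stranded L unfooted): (ag.ˈti) (sas.ˈde) (ˈtra:) (lu.ˈtan) (ˈga:) do.
Foot heads: 2, 4, 5, 7, 8.
Primary stress on the rightmost head = syllable 8.
Primary stress: syllable 8 → ag.ti.sas.de.tra:.lu.tan.ˈga:.do.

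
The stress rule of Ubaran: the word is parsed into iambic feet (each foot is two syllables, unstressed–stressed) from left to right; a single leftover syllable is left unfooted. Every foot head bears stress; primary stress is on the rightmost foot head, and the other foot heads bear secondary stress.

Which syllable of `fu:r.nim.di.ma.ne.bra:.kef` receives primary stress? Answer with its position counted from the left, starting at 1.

Parse left to right into iambic (σˈσ) feet: (fu:r.ˈnim) (di.ˈma) (ne.ˈbra:) kef. Syllable 7 is left unfooted.
Foot heads (stressed positions): 2, 4, 6.
End Rule Rightmost: primary stress on the rightmost head = syllable 6.
Primary stress: syllable 6 → fu:r.nim.di.ma.ne.ˈbra:.kef.

6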